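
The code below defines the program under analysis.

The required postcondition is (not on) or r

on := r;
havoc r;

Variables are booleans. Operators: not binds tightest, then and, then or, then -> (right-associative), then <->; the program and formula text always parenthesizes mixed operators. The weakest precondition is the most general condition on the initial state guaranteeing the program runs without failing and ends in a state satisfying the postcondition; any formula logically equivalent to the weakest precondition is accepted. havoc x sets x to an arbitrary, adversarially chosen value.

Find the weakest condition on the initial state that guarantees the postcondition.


Working backward. After the program, (not on) or r must hold.
Before havoc r: not on
Before on := r: not r
Answer: WP = not r


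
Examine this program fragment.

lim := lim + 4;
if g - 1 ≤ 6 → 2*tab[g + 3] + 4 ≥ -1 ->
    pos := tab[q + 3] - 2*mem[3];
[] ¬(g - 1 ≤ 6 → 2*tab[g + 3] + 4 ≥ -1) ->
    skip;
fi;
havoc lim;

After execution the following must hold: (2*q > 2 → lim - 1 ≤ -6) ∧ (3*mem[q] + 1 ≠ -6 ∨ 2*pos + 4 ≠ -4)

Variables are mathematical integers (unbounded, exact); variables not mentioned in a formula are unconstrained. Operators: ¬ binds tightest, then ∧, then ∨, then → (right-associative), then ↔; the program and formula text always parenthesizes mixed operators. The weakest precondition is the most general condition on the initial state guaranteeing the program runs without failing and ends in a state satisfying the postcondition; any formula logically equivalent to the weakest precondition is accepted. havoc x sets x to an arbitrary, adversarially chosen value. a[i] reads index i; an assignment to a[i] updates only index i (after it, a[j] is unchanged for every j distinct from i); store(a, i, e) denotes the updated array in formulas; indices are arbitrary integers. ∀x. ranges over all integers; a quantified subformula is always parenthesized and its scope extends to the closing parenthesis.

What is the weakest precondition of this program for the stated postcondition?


Working backward. After the program, the postcondition (2*q > 2 → lim - 1 ≤ -6) ∧ (3*mem[q] + 1 ≠ -6 ∨ 2*pos + 4 ≠ -4) must hold; in canonical form it is (2*q > 2 → lim ≤ -5) ∧ (3*mem[q] ≠ -7 ∨ 2*pos ≠ -8).
Before havoc lim: ∀lim_1. ((2*q > 2 → lim_1 ≤ -5) ∧ (3*mem[q] ≠ -7 ∨ 2*pos ≠ -8))
Then branch requires ∀lim_1. ((2*q > 2 → lim_1 ≤ -5) ∧ (3*mem[q] ≠ -7 ∨ 2*tab[q + 3] ≠ 4*mem[3] - 8)); else branch requires ∀lim_1. ((2*q > 2 → lim_1 ≤ -5) ∧ (3*mem[q] ≠ -7 ∨ 2*pos ≠ -8)).
Before the if: ((g ≤ 7 → 2*tab[g + 3] ≥ -5) → (∀lim_1. ((2*q > 2 → lim_1 ≤ -5) ∧ (3*mem[q] ≠ -7 ∨ 2*tab[q + 3] ≠ 4*mem[3] - 8)))) ∧ ((¬(g ≤ 7 → 2*tab[g + 3] ≥ -5)) → (∀lim_1. ((2*q > 2 → lim_1 ≤ -5) ∧ (3*mem[q] ≠ -7 ∨ 2*pos ≠ -8))))
Before lim := lim + 4: ((g ≤ 7 → 2*tab[g + 3] ≥ -5) → (∀lim_1. ((2*q > 2 → lim_1 ≤ -5) ∧ (3*mem[q] ≠ -7 ∨ 2*tab[q + 3] ≠ 4*mem[3] - 8)))) ∧ ((¬(g ≤ 7 → 2*tab[g + 3] ≥ -5)) → (∀lim_1. ((2*q > 2 → lim_1 ≤ -5) ∧ (3*mem[q] ≠ -7 ∨ 2*pos ≠ -8))))
Answer: WP = ((g ≤ 7 → 2*tab[g + 3] ≥ -5) → (∀lim_1. ((2*q > 2 → lim_1 ≤ -5) ∧ (3*mem[q] ≠ -7 ∨ 2*tab[q + 3] ≠ 4*mem[3] - 8)))) ∧ ((¬(g ≤ 7 → 2*tab[g + 3] ≥ -5)) → (∀lim_1. ((2*q > 2 → lim_1 ≤ -5) ∧ (3*mem[q] ≠ -7 ∨ 2*pos ≠ -8))))


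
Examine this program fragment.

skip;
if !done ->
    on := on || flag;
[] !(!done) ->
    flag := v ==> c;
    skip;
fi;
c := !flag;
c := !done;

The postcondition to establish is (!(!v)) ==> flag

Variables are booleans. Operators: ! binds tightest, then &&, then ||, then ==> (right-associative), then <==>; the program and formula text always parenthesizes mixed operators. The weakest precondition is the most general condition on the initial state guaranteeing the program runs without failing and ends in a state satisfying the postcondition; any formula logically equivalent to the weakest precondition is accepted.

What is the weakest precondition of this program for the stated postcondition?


Working backward. After the program, the postcondition (!(!v)) ==> flag must hold; in canonical form it is v ==> flag.
Before c := !done: v ==> flag
Before c := !flag: v ==> flag
Then branch requires v ==> flag; else branch requires v ==> (v ==> c).
Before the if: ((!done) ==> (v ==> flag)) && (done ==> (v ==> (v ==> c)))
Before skip: ((!done) ==> (v ==> flag)) && (done ==> (v ==> (v ==> c)))
Answer: WP = ((!done) ==> (v ==> flag)) && (done ==> (v ==> (v ==> c)))


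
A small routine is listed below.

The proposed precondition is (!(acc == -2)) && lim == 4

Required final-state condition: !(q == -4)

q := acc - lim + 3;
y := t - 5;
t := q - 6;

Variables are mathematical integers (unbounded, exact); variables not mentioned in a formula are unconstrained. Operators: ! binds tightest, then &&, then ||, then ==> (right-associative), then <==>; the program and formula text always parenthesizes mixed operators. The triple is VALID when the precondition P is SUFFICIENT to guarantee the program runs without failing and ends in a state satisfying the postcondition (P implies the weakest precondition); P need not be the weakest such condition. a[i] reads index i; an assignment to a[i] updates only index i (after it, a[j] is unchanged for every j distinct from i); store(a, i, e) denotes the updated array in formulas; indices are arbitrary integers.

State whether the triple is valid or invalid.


Working backward. After the program, !(q == -4) must hold.
Before t := q - 6: !(q == -4)
Before y := t - 5: !(q == -4)
Before q := acc - lim + 3: !(acc == lim - 7)
The weakest precondition is !(acc == lim - 7).
Check whether (!(acc == -2)) && lim == 4 implies it.
Countermodel: at the initial state acc = -3, lim = 4, the precondition holds but the weakest precondition fails.
Answer: invalid


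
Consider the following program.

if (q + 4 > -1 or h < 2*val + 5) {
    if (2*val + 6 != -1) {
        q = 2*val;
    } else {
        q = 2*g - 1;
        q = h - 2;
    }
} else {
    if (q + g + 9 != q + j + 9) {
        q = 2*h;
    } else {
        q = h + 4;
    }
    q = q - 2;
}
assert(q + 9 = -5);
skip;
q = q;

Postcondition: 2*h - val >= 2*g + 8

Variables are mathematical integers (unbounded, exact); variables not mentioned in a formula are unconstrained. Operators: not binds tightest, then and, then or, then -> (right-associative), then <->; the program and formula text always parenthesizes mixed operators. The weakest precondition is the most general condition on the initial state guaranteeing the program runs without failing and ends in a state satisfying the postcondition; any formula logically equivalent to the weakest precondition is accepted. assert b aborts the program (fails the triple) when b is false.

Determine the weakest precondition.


Working backward. After the program, the postcondition 2*h - val >= 2*g + 8 must hold; in canonical form it is 2*h >= 2*g + val + 8.
Before q := q: 2*h >= 2*g + val + 8
Before skip: 2*h >= 2*g + val + 8
Before assert q + 9 = -5: q = -14 and 2*h >= 2*g + val + 8
Then branch requires (2*val != -7 -> (2*val = -14 and 2*h >= 2*g + val + 8)) and ((not (2*val != -7)) -> (h = -12 and 2*h >= 2*g + val + 8)); else branch requires (g != j -> (2*h = -12 and 2*h >= 2*g + val + 8)) and ((not (g != j)) -> (h = -16 and 2*h >= 2*g + val + 8)).
Before the if: ((q > -5 or h < 2*val + 5) -> ((2*val != -7 -> (2*val = -14 and 2*h >= 2*g + val + 8)) and ((not (2*val != -7)) -> (h = -12 and 2*h >= 2*g + val + 8)))) and ((not (q > -5 or h < 2*val + 5)) -> ((g != j -> (2*h = -12 and 2*h >= 2*g + val + 8)) and ((not (g != j)) -> (h = -16 and 2*h >= 2*g + val + 8))))
Answer: WP = ((q > -5 or h < 2*val + 5) -> ((2*val != -7 -> (2*val = -14 and 2*h >= 2*g + val + 8)) and ((not (2*val != -7)) -> (h = -12 and 2*h >= 2*g + val + 8)))) and ((not (q > -5 or h < 2*val + 5)) -> ((g != j -> (2*h = -12 and 2*h >= 2*g + val + 8)) and ((not (g != j)) -> (h = -16 and 2*h >= 2*g + val + 8))))


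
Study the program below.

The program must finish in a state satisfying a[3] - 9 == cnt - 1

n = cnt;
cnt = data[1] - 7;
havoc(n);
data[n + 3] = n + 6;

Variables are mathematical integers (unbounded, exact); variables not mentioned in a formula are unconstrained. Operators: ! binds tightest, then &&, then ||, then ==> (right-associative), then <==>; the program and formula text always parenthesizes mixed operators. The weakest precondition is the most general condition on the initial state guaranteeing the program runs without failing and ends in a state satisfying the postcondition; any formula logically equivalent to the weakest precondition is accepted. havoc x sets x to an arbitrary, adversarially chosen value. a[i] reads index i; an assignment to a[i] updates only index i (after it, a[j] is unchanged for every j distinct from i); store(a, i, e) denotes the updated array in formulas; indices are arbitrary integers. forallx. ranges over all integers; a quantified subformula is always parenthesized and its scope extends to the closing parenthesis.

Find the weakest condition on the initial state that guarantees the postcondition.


Working backward. After the program, the postcondition a[3] - 9 == cnt - 1 must hold; in canonical form it is a[3] == cnt + 8.
Before data[n + 3] := n + 6: a[3] == cnt + 8
Before havoc n: a[3] == cnt + 8
Before cnt := data[1] - 7: a[3] == data[1] + 1
Before n := cnt: a[3] == data[1] + 1
Answer: WP = a[3] == data[1] + 1


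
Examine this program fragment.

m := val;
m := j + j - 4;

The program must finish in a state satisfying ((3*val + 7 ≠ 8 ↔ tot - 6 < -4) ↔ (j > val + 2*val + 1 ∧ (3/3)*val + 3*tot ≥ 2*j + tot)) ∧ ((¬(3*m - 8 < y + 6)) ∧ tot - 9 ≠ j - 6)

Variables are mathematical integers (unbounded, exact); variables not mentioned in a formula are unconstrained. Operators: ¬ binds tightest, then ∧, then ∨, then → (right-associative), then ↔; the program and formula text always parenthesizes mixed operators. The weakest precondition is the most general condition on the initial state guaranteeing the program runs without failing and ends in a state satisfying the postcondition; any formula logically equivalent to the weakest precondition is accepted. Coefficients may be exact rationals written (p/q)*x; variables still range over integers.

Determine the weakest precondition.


Working backward. After the program, the postcondition ((3*val + 7 ≠ 8 ↔ tot - 6 < -4) ↔ (j > val + 2*val + 1 ∧ (3/3)*val + 3*tot ≥ 2*j + tot)) ∧ ((¬(3*m - 8 < y + 6)) ∧ tot - 9 ≠ j - 6) must hold; in canonical form it is ((3*val ≠ 1 ↔ tot < 2) ↔ (j > 3*val + 1 ∧ 2*tot + val ≥ 2*j)) ∧ (¬(3*m < y + 14)) ∧ tot ≠ j + 3.
Before m := j + j - 4: ((3*val ≠ 1 ↔ tot < 2) ↔ (j > 3*val + 1 ∧ 2*tot + val ≥ 2*j)) ∧ (¬(6*j < y + 26)) ∧ tot ≠ j + 3
Before m := val: ((3*val ≠ 1 ↔ tot < 2) ↔ (j > 3*val + 1 ∧ 2*tot + val ≥ 2*j)) ∧ (¬(6*j < y + 26)) ∧ tot ≠ j + 3
Answer: WP = ((3*val ≠ 1 ↔ tot < 2) ↔ (j > 3*val + 1 ∧ 2*tot + val ≥ 2*j)) ∧ (¬(6*j < y + 26)) ∧ tot ≠ j + 3


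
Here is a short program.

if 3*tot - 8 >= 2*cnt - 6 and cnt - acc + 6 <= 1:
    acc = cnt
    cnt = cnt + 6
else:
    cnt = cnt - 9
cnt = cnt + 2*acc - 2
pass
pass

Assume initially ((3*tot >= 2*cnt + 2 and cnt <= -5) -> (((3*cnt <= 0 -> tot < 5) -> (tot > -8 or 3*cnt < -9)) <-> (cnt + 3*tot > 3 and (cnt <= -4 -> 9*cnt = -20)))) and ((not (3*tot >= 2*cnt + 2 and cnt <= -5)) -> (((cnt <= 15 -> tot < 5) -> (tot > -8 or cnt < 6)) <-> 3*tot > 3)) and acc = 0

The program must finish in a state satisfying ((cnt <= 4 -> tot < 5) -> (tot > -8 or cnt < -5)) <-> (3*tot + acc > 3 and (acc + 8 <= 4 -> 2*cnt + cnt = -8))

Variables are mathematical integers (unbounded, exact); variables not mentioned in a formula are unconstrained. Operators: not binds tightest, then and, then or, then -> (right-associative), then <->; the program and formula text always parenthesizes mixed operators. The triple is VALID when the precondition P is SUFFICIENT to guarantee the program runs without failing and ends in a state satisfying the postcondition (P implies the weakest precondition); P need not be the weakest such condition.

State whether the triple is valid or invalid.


Working backward. After the program, the postcondition ((cnt <= 4 -> tot < 5) -> (tot > -8 or cnt < -5)) <-> (3*tot + acc > 3 and (acc + 8 <= 4 -> 2*cnt + cnt = -8)) must hold; in canonical form it is ((cnt <= 4 -> tot < 5) -> (tot > -8 or cnt < -5)) <-> (acc + 3*tot > 3 and (acc <= -4 -> 3*cnt = -8)).
Before skip: ((cnt <= 4 -> tot < 5) -> (tot > -8 or cnt < -5)) <-> (acc + 3*tot > 3 and (acc <= -4 -> 3*cnt = -8))
Before skip: ((cnt <= 4 -> tot < 5) -> (tot > -8 or cnt < -5)) <-> (acc + 3*tot > 3 and (acc <= -4 -> 3*cnt = -8))
Before cnt := cnt + 2*acc - 2: ((2*acc + cnt <= 6 -> tot < 5) -> (tot > -8 or 2*acc + cnt < -3)) <-> (acc + 3*tot > 3 and (acc <= -4 -> 6*acc + 3*cnt = -2))
Then branch requires ((3*cnt <= 0 -> tot < 5) -> (tot > -8 or 3*cnt < -9)) <-> (cnt + 3*tot > 3 and (cnt <= -4 -> 9*cnt = -20)); else branch requires ((2*acc + cnt <= 15 -> tot < 5) -> (tot > -8 or 2*acc + cnt < 6)) <-> (acc + 3*tot > 3 and (acc <= -4 -> 6*acc + 3*cnt = 25)).
Before the if: ((3*tot >= 2*cnt + 2 and cnt <= acc - 5) -> (((3*cnt <= 0 -> tot < 5) -> (tot > -8 or 3*cnt < -9)) <-> (cnt + 3*tot > 3 and (cnt <= -4 -> 9*cnt = -20)))) and ((not (3*tot >= 2*cnt + 2 and cnt <= acc - 5)) -> (((2*acc + cnt <= 15 -> tot < 5) -> (tot > -8 or 2*acc + cnt < 6)) <-> (acc + 3*tot > 3 and (acc <= -4 -> 6*acc + 3*cnt = 25))))
The weakest precondition is ((3*tot >= 2*cnt + 2 and cnt <= acc - 5) -> (((3*cnt <= 0 -> tot < 5) -> (tot > -8 or 3*cnt < -9)) <-> (cnt + 3*tot > 3 and (cnt <= -4 -> 9*cnt = -20)))) and ((not (3*tot >= 2*cnt + 2 and cnt <= acc - 5)) -> (((2*acc + cnt <= 15 -> tot < 5) -> (tot > -8 or 2*acc + cnt < 6)) <-> (acc + 3*tot > 3 and (acc <= -4 -> 6*acc + 3*cnt = 25)))).
Check whether ((3*tot >= 2*cnt + 2 and cnt <= -5) -> (((3*cnt <= 0 -> tot < 5) -> (tot > -8 or 3*cnt < -9)) <-> (cnt + 3*tot > 3 and (cnt <= -4 -> 9*cnt = -20)))) and ((not (3*tot >= 2*cnt + 2 and cnt <= -5)) -> (((cnt <= 15 -> tot < 5) -> (tot > -8 or cnt < 6)) <-> 3*tot > 3)) and acc = 0 implies it.
Every state satisfying the precondition satisfies the weakest precondition: the implication holds.
Answer: valid


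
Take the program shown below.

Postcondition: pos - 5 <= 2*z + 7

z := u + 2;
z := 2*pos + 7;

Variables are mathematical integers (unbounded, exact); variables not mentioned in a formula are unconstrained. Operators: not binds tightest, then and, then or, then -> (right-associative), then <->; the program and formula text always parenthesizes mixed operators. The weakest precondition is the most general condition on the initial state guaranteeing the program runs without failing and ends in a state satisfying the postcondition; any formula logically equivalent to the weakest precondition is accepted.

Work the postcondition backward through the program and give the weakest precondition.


Working backward. After the program, the postcondition pos - 5 <= 2*z + 7 must hold; in canonical form it is pos <= 2*z + 12.
Before z := 2*pos + 7: 3*pos >= -26
Before z := u + 2: 3*pos >= -26
Answer: WP = 3*pos >= -26


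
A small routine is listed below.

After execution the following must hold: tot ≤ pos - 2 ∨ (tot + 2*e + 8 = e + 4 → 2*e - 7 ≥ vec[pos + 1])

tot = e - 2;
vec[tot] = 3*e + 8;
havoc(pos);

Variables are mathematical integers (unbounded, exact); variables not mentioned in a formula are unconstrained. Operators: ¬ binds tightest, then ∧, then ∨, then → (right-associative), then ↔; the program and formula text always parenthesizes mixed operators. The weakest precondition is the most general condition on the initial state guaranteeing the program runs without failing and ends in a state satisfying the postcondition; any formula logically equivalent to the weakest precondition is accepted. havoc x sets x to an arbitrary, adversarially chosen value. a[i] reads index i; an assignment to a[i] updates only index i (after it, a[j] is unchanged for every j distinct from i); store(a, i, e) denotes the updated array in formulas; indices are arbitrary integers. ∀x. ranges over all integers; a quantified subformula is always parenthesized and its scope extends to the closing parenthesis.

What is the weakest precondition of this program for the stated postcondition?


Working backward. After the program, the postcondition tot ≤ pos - 2 ∨ (tot + 2*e + 8 = e + 4 → 2*e - 7 ≥ vec[pos + 1]) must hold; in canonical form it is tot ≤ pos - 2 ∨ (e + tot = -4 → 2*e ≥ vec[pos + 1] + 7).
Before havoc pos: ∀pos_1. (tot ≤ pos_1 - 2 ∨ (e + tot = -4 → 2*e ≥ vec[pos_1 + 1] + 7))
Before vec[tot] := 3*e + 8: ∀pos_1. (tot ≤ pos_1 - 2 ∨ (e + tot = -4 → 2*e ≥ store(vec, tot, 3*e + 8)[pos_1 + 1] + 7))
Before tot := e - 2: ∀pos_1. (e ≤ pos_1 ∨ (2*e = -2 → 2*e ≥ store(vec, e - 2, 3*e + 8)[pos_1 + 1] + 7))
Answer: WP = ∀pos_1. (e ≤ pos_1 ∨ (2*e = -2 → 2*e ≥ store(vec, e - 2, 3*e + 8)[pos_1 + 1] + 7))


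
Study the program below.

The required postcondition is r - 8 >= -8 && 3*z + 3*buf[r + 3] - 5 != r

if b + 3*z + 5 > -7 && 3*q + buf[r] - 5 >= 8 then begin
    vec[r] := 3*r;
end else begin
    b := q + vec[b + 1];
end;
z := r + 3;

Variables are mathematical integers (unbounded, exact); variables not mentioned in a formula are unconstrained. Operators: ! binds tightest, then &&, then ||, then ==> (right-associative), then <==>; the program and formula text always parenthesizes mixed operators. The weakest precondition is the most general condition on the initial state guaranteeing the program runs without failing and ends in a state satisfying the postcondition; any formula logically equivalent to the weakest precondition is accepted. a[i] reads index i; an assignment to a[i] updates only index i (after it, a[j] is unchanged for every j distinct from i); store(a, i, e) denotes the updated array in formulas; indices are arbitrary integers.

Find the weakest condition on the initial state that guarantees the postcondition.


Working backward. After the program, the postcondition r - 8 >= -8 && 3*z + 3*buf[r + 3] - 5 != r must hold; in canonical form it is r >= 0 && 3*buf[r + 3] + 3*z != r + 5.
Before z := r + 3: r >= 0 && 3*buf[r + 3] + 2*r != -4
Then branch requires r >= 0 && 3*buf[r + 3] + 2*r != -4; else branch requires r >= 0 && 3*buf[r + 3] + 2*r != -4.
Before the if: ((b + 3*z > -12 && buf[r] + 3*q >= 13) ==> (r >= 0 && 3*buf[r + 3] + 2*r != -4)) && ((!(b + 3*z > -12 && buf[r] + 3*q >= 13)) ==> (r >= 0 && 3*buf[r + 3] + 2*r != -4))
Answer: WP = ((b + 3*z > -12 && buf[r] + 3*q >= 13) ==> (r >= 0 && 3*buf[r + 3] + 2*r != -4)) && ((!(b + 3*z > -12 && buf[r] + 3*q >= 13)) ==> (r >= 0 && 3*buf[r + 3] + 2*r != -4))


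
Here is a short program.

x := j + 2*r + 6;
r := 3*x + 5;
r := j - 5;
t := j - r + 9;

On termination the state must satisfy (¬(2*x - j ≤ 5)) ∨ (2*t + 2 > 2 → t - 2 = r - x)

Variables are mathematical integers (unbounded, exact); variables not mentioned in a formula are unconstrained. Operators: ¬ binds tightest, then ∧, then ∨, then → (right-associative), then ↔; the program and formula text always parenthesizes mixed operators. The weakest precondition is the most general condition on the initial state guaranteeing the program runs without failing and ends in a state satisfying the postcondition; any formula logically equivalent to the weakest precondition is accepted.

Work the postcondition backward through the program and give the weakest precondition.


Working backward. After the program, the postcondition (¬(2*x - j ≤ 5)) ∨ (2*t + 2 > 2 → t - 2 = r - x) must hold; in canonical form it is (¬(2*x ≤ j + 5)) ∨ (2*t > 0 → t + x = r + 2).
Before t := j - r + 9: (¬(2*x ≤ j + 5)) ∨ (2*j > 2*r - 18 → j + x = 2*r - 7)
Before r := j - 5: (¬(2*x ≤ j + 5)) ∨ x = j - 17
Before r := 3*x + 5: (¬(2*x ≤ j + 5)) ∨ x = j - 17
Before x := j + 2*r + 6: (¬(j + 4*r ≤ -7)) ∨ 2*r = -23
Answer: WP = (¬(j + 4*r ≤ -7)) ∨ 2*r = -23


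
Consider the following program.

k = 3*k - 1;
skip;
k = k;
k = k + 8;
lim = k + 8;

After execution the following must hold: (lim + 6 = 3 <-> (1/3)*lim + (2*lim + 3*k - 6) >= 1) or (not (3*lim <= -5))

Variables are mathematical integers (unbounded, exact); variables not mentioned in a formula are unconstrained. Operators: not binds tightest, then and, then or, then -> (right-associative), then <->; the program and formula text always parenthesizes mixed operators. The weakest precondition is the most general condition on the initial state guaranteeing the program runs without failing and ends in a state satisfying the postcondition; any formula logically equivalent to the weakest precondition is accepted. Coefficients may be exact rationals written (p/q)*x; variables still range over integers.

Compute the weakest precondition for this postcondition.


Working backward. After the program, the postcondition (lim + 6 = 3 <-> (1/3)*lim + (2*lim + 3*k - 6) >= 1) or (not (3*lim <= -5)) must hold; in canonical form it is (lim = -3 <-> 3*k + (7/3)*lim >= 7) or (not (3*lim <= -5)).
Before lim := k + 8: (k = -11 <-> (16/3)*k >= -35/3) or (not (3*k <= -29))
Before k := k + 8: (k = -19 <-> (16/3)*k >= -163/3) or (not (3*k <= -53))
Before k := k: (k = -19 <-> (16/3)*k >= -163/3) or (not (3*k <= -53))
Before skip: (k = -19 <-> (16/3)*k >= -163/3) or (not (3*k <= -53))
Before k := 3*k - 1: (3*k = -18 <-> 16*k >= -49) or (not (9*k <= -50))
Answer: WP = (3*k = -18 <-> 16*k >= -49) or (not (9*k <= -50))


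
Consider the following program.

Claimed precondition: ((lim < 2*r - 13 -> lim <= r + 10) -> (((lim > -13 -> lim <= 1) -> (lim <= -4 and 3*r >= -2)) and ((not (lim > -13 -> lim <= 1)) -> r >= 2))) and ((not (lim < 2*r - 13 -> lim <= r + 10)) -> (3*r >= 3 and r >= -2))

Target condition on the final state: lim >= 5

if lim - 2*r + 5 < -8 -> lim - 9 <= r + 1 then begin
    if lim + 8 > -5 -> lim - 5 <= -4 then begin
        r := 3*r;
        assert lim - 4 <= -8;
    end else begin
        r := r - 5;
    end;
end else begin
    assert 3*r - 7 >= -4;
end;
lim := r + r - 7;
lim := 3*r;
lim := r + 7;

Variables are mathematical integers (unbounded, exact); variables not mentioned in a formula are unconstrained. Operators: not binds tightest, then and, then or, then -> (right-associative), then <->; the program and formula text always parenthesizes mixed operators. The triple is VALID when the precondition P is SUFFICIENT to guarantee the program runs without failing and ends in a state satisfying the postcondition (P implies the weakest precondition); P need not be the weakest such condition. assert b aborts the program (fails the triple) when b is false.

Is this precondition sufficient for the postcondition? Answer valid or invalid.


Working backward. After the program, lim >= 5 must hold.
Before lim := r + 7: r >= -2
Before lim := 3*r: r >= -2
Before lim := r + r - 7: r >= -2
Then branch requires ((lim > -13 -> lim <= 1) -> (lim <= -4 and 3*r >= -2)) and ((not (lim > -13 -> lim <= 1)) -> r >= 3); else branch requires 3*r >= 3 and r >= -2.
Before the if: ((lim < 2*r - 13 -> lim <= r + 10) -> (((lim > -13 -> lim <= 1) -> (lim <= -4 and 3*r >= -2)) and ((not (lim > -13 -> lim <= 1)) -> r >= 3))) and ((not (lim < 2*r - 13 -> lim <= r + 10)) -> (3*r >= 3 and r >= -2))
The weakest precondition is ((lim < 2*r - 13 -> lim <= r + 10) -> (((lim > -13 -> lim <= 1) -> (lim <= -4 and 3*r >= -2)) and ((not (lim > -13 -> lim <= 1)) -> r >= 3))) and ((not (lim < 2*r - 13 -> lim <= r + 10)) -> (3*r >= 3 and r >= -2)).
Check whether ((lim < 2*r - 13 -> lim <= r + 10) -> (((lim > -13 -> lim <= 1) -> (lim <= -4 and 3*r >= -2)) and ((not (lim > -13 -> lim <= 1)) -> r >= 2))) and ((not (lim < 2*r - 13 -> lim <= r + 10)) -> (3*r >= 3 and r >= -2)) implies it.
Countermodel: at the initial state lim = 13, r = 2, the precondition holds but the weakest precondition fails.
Answer: invalid


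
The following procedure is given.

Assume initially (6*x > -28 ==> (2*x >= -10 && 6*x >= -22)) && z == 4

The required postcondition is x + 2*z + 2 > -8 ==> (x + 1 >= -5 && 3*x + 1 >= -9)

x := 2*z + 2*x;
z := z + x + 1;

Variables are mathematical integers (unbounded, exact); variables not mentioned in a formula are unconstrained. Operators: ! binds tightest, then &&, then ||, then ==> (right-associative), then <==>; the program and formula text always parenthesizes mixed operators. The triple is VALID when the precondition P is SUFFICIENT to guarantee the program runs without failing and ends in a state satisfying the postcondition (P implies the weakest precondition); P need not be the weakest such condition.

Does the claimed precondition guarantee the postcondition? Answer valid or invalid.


Working backward. After the program, the postcondition x + 2*z + 2 > -8 ==> (x + 1 >= -5 && 3*x + 1 >= -9) must hold; in canonical form it is x + 2*z > -10 ==> (x >= -6 && 3*x >= -10).
Before z := z + x + 1: 3*x + 2*z > -12 ==> (x >= -6 && 3*x >= -10)
Before x := 2*z + 2*x: 6*x + 8*z > -12 ==> (2*x + 2*z >= -6 && 6*x + 6*z >= -10)
The weakest precondition is 6*x + 8*z > -12 ==> (2*x + 2*z >= -6 && 6*x + 6*z >= -10).
Check whether (6*x > -28 ==> (2*x >= -10 && 6*x >= -22)) && z == 4 implies it.
Countermodel: at the initial state x = -6, z = 4, the precondition holds but the weakest precondition fails.
Answer: invalid


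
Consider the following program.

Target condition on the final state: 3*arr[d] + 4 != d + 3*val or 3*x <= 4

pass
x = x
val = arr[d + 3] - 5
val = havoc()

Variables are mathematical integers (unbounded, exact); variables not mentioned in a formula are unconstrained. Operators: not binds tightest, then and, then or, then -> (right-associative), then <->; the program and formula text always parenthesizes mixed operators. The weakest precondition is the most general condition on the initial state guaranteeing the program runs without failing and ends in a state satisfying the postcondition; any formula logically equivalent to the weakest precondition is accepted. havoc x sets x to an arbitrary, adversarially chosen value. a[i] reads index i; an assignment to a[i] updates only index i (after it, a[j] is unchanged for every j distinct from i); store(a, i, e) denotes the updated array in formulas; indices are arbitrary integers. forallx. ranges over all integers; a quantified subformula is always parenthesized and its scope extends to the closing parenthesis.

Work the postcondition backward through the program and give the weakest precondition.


Working backward. After the program, the postcondition 3*arr[d] + 4 != d + 3*val or 3*x <= 4 must hold; in canonical form it is 3*arr[d] != d + 3*val - 4 or 3*x <= 4.
Before havoc val: forall val_1. (3*arr[d] != d + 3*val_1 - 4 or 3*x <= 4)
Before val := arr[d + 3] - 5: forall val_1. (3*arr[d] != d + 3*val_1 - 4 or 3*x <= 4)
Before x := x: forall val_1. (3*arr[d] != d + 3*val_1 - 4 or 3*x <= 4)
Before skip: forall val_1. (3*arr[d] != d + 3*val_1 - 4 or 3*x <= 4)
Answer: WP = forall val_1. (3*arr[d] != d + 3*val_1 - 4 or 3*x <= 4)


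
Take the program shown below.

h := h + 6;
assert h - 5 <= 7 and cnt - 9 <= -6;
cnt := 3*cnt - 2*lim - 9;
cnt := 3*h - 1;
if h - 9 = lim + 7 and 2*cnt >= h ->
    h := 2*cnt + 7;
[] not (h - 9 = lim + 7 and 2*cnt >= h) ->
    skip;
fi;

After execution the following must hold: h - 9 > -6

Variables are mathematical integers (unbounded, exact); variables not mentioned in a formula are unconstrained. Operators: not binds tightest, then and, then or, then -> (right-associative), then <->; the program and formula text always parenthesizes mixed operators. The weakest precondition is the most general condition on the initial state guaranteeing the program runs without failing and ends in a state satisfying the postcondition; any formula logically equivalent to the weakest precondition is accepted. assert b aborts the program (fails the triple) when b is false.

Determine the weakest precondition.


Working backward. After the program, the postcondition h - 9 > -6 must hold; in canonical form it is h > 3.
Then branch requires 2*cnt > -4; else branch requires h > 3.
Before the if: ((h = lim + 16 and 2*cnt >= h) -> 2*cnt > -4) and ((not (h = lim + 16 and 2*cnt >= h)) -> h > 3)
Before cnt := 3*h - 1: ((h = lim + 16 and 5*h >= 2) -> 6*h > -2) and ((not (h = lim + 16 and 5*h >= 2)) -> h > 3)
Before cnt := 3*cnt - 2*lim - 9: ((h = lim + 16 and 5*h >= 2) -> 6*h > -2) and ((not (h = lim + 16 and 5*h >= 2)) -> h > 3)
Before assert h - 5 <= 7 and cnt - 9 <= -6: h <= 12 and cnt <= 3 and ((h = lim + 16 and 5*h >= 2) -> 6*h > -2) and ((not (h = lim + 16 and 5*h >= 2)) -> h > 3)
Before h := h + 6: h <= 6 and cnt <= 3 and ((h = lim + 10 and 5*h >= -28) -> 6*h > -38) and ((not (h = lim + 10 and 5*h >= -28)) -> h > -3)
Answer: WP = h <= 6 and cnt <= 3 and ((h = lim + 10 and 5*h >= -28) -> 6*h > -38) and ((not (h = lim + 10 and 5*h >= -28)) -> h > -3)


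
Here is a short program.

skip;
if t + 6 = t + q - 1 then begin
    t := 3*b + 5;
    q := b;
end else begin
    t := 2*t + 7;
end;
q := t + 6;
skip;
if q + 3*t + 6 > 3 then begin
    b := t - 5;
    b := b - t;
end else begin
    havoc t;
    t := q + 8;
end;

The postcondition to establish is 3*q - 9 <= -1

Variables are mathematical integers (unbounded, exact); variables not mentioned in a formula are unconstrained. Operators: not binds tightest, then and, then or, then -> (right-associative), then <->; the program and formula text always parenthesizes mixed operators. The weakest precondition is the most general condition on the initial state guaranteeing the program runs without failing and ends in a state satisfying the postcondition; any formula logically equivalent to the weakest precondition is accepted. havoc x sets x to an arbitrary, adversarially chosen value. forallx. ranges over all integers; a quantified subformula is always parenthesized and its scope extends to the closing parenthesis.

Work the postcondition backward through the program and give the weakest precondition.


Working backward. After the program, the postcondition 3*q - 9 <= -1 must hold; in canonical form it is 3*q <= 8.
Then branch requires 3*q <= 8; else branch requires 3*q <= 8.
Before the if: (q + 3*t > -3 -> 3*q <= 8) and ((not (q + 3*t > -3)) -> 3*q <= 8)
Before skip: (q + 3*t > -3 -> 3*q <= 8) and ((not (q + 3*t > -3)) -> 3*q <= 8)
Before q := t + 6: (4*t > -9 -> 3*t <= -10) and ((not (4*t > -9)) -> 3*t <= -10)
Then branch requires (12*b > -29 -> 9*b <= -25) and ((not (12*b > -29)) -> 9*b <= -25); else branch requires (8*t > -37 -> 6*t <= -31) and ((not (8*t > -37)) -> 6*t <= -31).
Before the if: (q = 7 -> ((12*b > -29 -> 9*b <= -25) and ((not (12*b > -29)) -> 9*b <= -25))) and ((not (q = 7)) -> ((8*t > -37 -> 6*t <= -31) and ((not (8*t > -37)) -> 6*t <= -31)))
Before skip: (q = 7 -> ((12*b > -29 -> 9*b <= -25) and ((not (12*b > -29)) -> 9*b <= -25))) and ((not (q = 7)) -> ((8*t > -37 -> 6*t <= -31) and ((not (8*t > -37)) -> 6*t <= -31)))
Answer: WP = (q = 7 -> ((12*b > -29 -> 9*b <= -25) and ((not (12*b > -29)) -> 9*b <= -25))) and ((not (q = 7)) -> ((8*t > -37 -> 6*t <= -31) and ((not (8*t > -37)) -> 6*t <= -31)))


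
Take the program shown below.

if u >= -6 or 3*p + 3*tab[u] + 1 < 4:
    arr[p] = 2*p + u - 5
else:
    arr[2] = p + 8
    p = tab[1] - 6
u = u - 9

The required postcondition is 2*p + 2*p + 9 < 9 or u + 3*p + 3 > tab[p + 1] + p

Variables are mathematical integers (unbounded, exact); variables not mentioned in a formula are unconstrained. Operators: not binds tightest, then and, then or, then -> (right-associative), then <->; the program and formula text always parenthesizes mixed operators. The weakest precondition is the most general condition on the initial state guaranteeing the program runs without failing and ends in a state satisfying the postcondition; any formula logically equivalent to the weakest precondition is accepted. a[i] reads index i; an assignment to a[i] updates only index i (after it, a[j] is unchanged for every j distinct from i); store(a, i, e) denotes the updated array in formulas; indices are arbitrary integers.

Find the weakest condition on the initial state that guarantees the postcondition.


Working backward. After the program, the postcondition 2*p + 2*p + 9 < 9 or u + 3*p + 3 > tab[p + 1] + p must hold; in canonical form it is 4*p < 0 or 2*p + u > tab[p + 1] - 3.
Before u := u - 9: 4*p < 0 or 2*p + u > tab[p + 1] + 6
Then branch requires 4*p < 0 or 2*p + u > tab[p + 1] + 6; else branch requires 4*tab[1] < 24 or 2*tab[1] + u > tab[tab[1] - 5] + 18.
Before the if: ((u >= -6 or 3*tab[u] + 3*p < 3) -> (4*p < 0 or 2*p + u > tab[p + 1] + 6)) and ((not (u >= -6 or 3*tab[u] + 3*p < 3)) -> (4*tab[1] < 24 or 2*tab[1] + u > tab[tab[1] - 5] + 18))
Answer: WP = ((u >= -6 or 3*tab[u] + 3*p < 3) -> (4*p < 0 or 2*p + u > tab[p + 1] + 6)) and ((not (u >= -6 or 3*tab[u] + 3*p < 3)) -> (4*tab[1] < 24 or 2*tab[1] + u > tab[tab[1] - 5] + 18))


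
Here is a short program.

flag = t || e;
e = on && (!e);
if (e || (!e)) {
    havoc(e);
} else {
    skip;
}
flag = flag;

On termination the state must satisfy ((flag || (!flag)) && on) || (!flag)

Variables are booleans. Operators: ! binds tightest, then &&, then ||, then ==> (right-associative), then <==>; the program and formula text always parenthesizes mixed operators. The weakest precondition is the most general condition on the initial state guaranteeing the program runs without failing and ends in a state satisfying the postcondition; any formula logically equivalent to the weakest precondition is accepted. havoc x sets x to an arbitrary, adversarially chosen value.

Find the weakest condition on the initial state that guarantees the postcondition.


Working backward. After the program, the postcondition ((flag || (!flag)) && on) || (!flag) must hold; in canonical form it is on || (!flag).
Before flag := flag: on || (!flag)
Then branch requires on || (!flag); else branch requires on || (!flag).
Before the if: on || (!flag)
Before e := on && (!e): on || (!flag)
Before flag := t || e: on || (!(t || e))
Answer: WP = on || (!(t || e))


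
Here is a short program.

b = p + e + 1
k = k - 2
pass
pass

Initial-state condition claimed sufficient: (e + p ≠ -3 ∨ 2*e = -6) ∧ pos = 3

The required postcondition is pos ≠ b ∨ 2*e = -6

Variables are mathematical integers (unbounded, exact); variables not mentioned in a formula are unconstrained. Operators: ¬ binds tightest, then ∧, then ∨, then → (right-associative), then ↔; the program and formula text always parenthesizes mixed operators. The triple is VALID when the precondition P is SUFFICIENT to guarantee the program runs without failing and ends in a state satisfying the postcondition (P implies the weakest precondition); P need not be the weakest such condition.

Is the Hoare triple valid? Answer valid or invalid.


Working backward. After the program, pos ≠ b ∨ 2*e = -6 must hold.
Before skip: pos ≠ b ∨ 2*e = -6
Before skip: pos ≠ b ∨ 2*e = -6
Before k := k - 2: pos ≠ b ∨ 2*e = -6
Before b := p + e + 1: pos ≠ e + p + 1 ∨ 2*e = -6
The weakest precondition is pos ≠ e + p + 1 ∨ 2*e = -6.
Check whether (e + p ≠ -3 ∨ 2*e = -6) ∧ pos = 3 implies it.
Countermodel: at the initial state e = -4, p = 6, pos = 3, the precondition holds but the weakest precondition fails.
Answer: invalid


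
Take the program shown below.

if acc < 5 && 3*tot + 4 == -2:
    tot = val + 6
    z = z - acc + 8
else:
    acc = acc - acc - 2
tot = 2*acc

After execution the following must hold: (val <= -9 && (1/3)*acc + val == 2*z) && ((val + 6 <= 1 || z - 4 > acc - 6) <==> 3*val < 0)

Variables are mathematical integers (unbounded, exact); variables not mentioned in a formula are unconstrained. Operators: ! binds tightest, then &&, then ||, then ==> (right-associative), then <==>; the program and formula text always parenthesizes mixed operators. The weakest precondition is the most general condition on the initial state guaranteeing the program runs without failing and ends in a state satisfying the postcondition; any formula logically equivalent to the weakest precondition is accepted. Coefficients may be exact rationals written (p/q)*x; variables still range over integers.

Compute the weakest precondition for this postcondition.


Working backward. After the program, the postcondition (val <= -9 && (1/3)*acc + val == 2*z) && ((val + 6 <= 1 || z - 4 > acc - 6) <==> 3*val < 0) must hold; in canonical form it is val <= -9 && (1/3)*acc + val == 2*z && ((val <= -5 || z > acc - 2) <==> 3*val < 0).
Before tot := 2*acc: val <= -9 && (1/3)*acc + val == 2*z && ((val <= -5 || z > acc - 2) <==> 3*val < 0)
Then branch requires val <= -9 && (7/3)*acc + val == 2*z + 16 && ((val <= -5 || z > 2*acc - 10) <==> 3*val < 0); else branch requires val <= -9 && val == 2*z + 2/3 && ((val <= -5 || z > -4) <==> 3*val < 0).
Before the if: ((acc < 5 && 3*tot == -6) ==> (val <= -9 && (7/3)*acc + val == 2*z + 16 && ((val <= -5 || z > 2*acc - 10) <==> 3*val < 0))) && ((!(acc < 5 && 3*tot == -6)) ==> (val <= -9 && val == 2*z + 2/3 && ((val <= -5 || z > -4) <==> 3*val < 0)))
Answer: WP = ((acc < 5 && 3*tot == -6) ==> (val <= -9 && (7/3)*acc + val == 2*z + 16 && ((val <= -5 || z > 2*acc - 10) <==> 3*val < 0))) && ((!(acc < 5 && 3*tot == -6)) ==> (val <= -9 && val == 2*z + 2/3 && ((val <= -5 || z > -4) <==> 3*val < 0)))


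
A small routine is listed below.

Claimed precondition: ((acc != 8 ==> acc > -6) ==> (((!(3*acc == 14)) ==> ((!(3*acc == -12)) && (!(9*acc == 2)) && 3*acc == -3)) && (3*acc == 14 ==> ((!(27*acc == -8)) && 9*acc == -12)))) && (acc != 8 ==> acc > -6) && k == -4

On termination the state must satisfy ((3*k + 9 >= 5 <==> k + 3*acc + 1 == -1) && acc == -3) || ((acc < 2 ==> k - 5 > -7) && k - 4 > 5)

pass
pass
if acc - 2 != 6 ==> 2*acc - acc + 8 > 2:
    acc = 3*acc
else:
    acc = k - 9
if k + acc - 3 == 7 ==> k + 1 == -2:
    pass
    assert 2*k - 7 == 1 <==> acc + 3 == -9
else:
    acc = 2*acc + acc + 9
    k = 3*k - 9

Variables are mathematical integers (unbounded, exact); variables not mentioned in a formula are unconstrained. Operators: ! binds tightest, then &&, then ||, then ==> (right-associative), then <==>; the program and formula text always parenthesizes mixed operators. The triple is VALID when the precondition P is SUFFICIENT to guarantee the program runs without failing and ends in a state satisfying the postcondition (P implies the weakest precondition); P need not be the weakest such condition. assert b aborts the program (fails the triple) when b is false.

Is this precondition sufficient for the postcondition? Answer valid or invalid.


Working backward. After the program, the postcondition ((3*k + 9 >= 5 <==> k + 3*acc + 1 == -1) && acc == -3) || ((acc < 2 ==> k - 5 > -7) && k - 4 > 5) must hold; in canonical form it is ((3*k >= -4 <==> 3*acc + k == -2) && acc == -3) || ((acc < 2 ==> k > -2) && k > 9).
Then branch requires (2*k == 8 <==> acc == -12) && (((3*k >= -4 <==> 3*acc + k == -2) && acc == -3) || ((acc < 2 ==> k > -2) && k > 9)); else branch requires ((9*k >= 23 <==> 9*acc + 3*k == -20) && 3*acc == -12) || ((3*acc < -7 ==> 3*k > 7) && 3*k > 18).
Before the if: ((acc + k == 10 ==> k == -3) ==> ((2*k == 8 <==> acc == -12) && (((3*k >= -4 <==> 3*acc + k == -2) && acc == -3) || ((acc < 2 ==> k > -2) && k > 9)))) && ((!(acc + k == 10 ==> k == -3)) ==> (((9*k >= 23 <==> 9*acc + 3*k == -20) && 3*acc == -12) || ((3*acc < -7 ==> 3*k > 7) && 3*k > 18)))
Then branch requires ((3*acc + k == 10 ==> k == -3) ==> ((2*k == 8 <==> 3*acc == -12) && (((3*k >= -4 <==> 9*acc + k == -2) && 3*acc == -3) || ((3*acc < 2 ==> k > -2) && k > 9)))) && ((!(3*acc + k == 10 ==> k == -3)) ==> (((9*k >= 23 <==> 27*acc + 3*k == -20) && 9*acc == -12) || ((9*acc < -7 ==> 3*k > 7) && 3*k > 18))); else branch requires ((2*k == 19 ==> k == -3) ==> ((2*k == 8 <==> k == -3) && (((3*k >= -4 <==> 4*k == 25) && k == 6) || ((k < 11 ==> k > -2) && k > 9)))) && ((!(2*k == 19 ==> k == -3)) ==> (((9*k >= 23 <==> 12*k == 61) && 3*k == 15) || ((3*k < 20 ==> 3*k > 7) && 3*k > 18))).
Before the if: ((acc != 8 ==> acc > -6) ==> (((3*acc + k == 10 ==> k == -3) ==> ((2*k == 8 <==> 3*acc == -12) && (((3*k >= -4 <==> 9*acc + k == -2) && 3*acc == -3) || ((3*acc < 2 ==> k > -2) && k > 9)))) && ((!(3*acc + k == 10 ==> k == -3)) ==> (((9*k >= 23 <==> 27*acc + 3*k == -20) && 9*acc == -12) || ((9*acc < -7 ==> 3*k > 7) && 3*k > 18))))) && ((!(acc != 8 ==> acc > -6)) ==> (((2*k == 19 ==> k == -3) ==> ((2*k == 8 <==> k == -3) && (((3*k >= -4 <==> 4*k == 25) && k == 6) || ((k < 11 ==> k > -2) && k > 9)))) && ((!(2*k == 19 ==> k == -3)) ==> (((9*k >= 23 <==> 12*k == 61) && 3*k == 15) || ((3*k < 20 ==> 3*k > 7) && 3*k > 18)))))
Before skip: ((acc != 8 ==> acc > -6) ==> (((3*acc + k == 10 ==> k == -3) ==> ((2*k == 8 <==> 3*acc == -12) && (((3*k >= -4 <==> 9*acc + k == -2) && 3*acc == -3) || ((3*acc < 2 ==> k > -2) && k > 9)))) && ((!(3*acc + k == 10 ==> k == -3)) ==> (((9*k >= 23 <==> 27*acc + 3*k == -20) && 9*acc == -12) || ((9*acc < -7 ==> 3*k > 7) && 3*k > 18))))) && ((!(acc != 8 ==> acc > -6)) ==> (((2*k == 19 ==> k == -3) ==> ((2*k == 8 <==> k == -3) && (((3*k >= -4 <==> 4*k == 25) && k == 6) || ((k < 11 ==> k > -2) && k > 9)))) && ((!(2*k == 19 ==> k == -3)) ==> (((9*k >= 23 <==> 12*k == 61) && 3*k == 15) || ((3*k < 20 ==> 3*k > 7) && 3*k > 18)))))
Before skip: ((acc != 8 ==> acc > -6) ==> (((3*acc + k == 10 ==> k == -3) ==> ((2*k == 8 <==> 3*acc == -12) && (((3*k >= -4 <==> 9*acc + k == -2) && 3*acc == -3) || ((3*acc < 2 ==> k > -2) && k > 9)))) && ((!(3*acc + k == 10 ==> k == -3)) ==> (((9*k >= 23 <==> 27*acc + 3*k == -20) && 9*acc == -12) || ((9*acc < -7 ==> 3*k > 7) && 3*k > 18))))) && ((!(acc != 8 ==> acc > -6)) ==> (((2*k == 19 ==> k == -3) ==> ((2*k == 8 <==> k == -3) && (((3*k >= -4 <==> 4*k == 25) && k == 6) || ((k < 11 ==> k > -2) && k > 9)))) && ((!(2*k == 19 ==> k == -3)) ==> (((9*k >= 23 <==> 12*k == 61) && 3*k == 15) || ((3*k < 20 ==> 3*k > 7) && 3*k > 18)))))
The weakest precondition is ((acc != 8 ==> acc > -6) ==> (((3*acc + k == 10 ==> k == -3) ==> ((2*k == 8 <==> 3*acc == -12) && (((3*k >= -4 <==> 9*acc + k == -2) && 3*acc == -3) || ((3*acc < 2 ==> k > -2) && k > 9)))) && ((!(3*acc + k == 10 ==> k == -3)) ==> (((9*k >= 23 <==> 27*acc + 3*k == -20) && 9*acc == -12) || ((9*acc < -7 ==> 3*k > 7) && 3*k > 18))))) && ((!(acc != 8 ==> acc > -6)) ==> (((2*k == 19 ==> k == -3) ==> ((2*k == 8 <==> k == -3) && (((3*k >= -4 <==> 4*k == 25) && k == 6) || ((k < 11 ==> k > -2) && k > 9)))) && ((!(2*k == 19 ==> k == -3)) ==> (((9*k >= 23 <==> 12*k == 61) && 3*k == 15) || ((3*k < 20 ==> 3*k > 7) && 3*k > 18))))).
Check whether ((acc != 8 ==> acc > -6) ==> (((!(3*acc == 14)) ==> ((!(3*acc == -12)) && (!(9*acc == 2)) && 3*acc == -3)) && (3*acc == 14 ==> ((!(27*acc == -8)) && 9*acc == -12)))) && (acc != 8 ==> acc > -6) && k == -4 implies it.
Every state satisfying the precondition satisfies the weakest precondition: the implication holds.
Answer: valid
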